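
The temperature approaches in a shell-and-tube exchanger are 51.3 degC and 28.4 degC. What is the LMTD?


LMTD = (dT1 - dT2) / ln(dT1/dT2)
= (51.3 - 28.4) / ln(51.3 / 28.4) = 22.9 / 0.591302 = 38.73

38.73 degC


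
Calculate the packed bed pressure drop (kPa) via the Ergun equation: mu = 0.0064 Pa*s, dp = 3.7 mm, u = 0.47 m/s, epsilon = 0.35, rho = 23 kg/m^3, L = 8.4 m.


dp = 3.7 mm = 0.0037 m
Viscous term = 150*0.0064*0.47*(1-0.35)^2 / (0.0037^2*0.35^3) = 324779
Inertial term = 1.75*23*0.47^2*(1-0.35) / (0.0037*0.35^3) = 36430.8
dP/L = 324779 + 36430.8 = 361210 Pa/m
dP = 361210 * 8.4 / 1000 = 3034 kPa

3034 kPa


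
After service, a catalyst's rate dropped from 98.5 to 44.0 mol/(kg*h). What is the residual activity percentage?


Activity (%) = (rate_used / rate_fresh) * 100
rate_used = 44.0, rate_fresh = 98.5
= (44.0 / 98.5) * 100
= 0.4467 * 100 = 44.67

44.67 %


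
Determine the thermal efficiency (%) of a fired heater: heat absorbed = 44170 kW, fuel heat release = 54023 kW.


Furnace efficiency = Q_absorbed / Q_fuel * 100
= 44170 / 54023 * 100 = 81.76

81.76 %


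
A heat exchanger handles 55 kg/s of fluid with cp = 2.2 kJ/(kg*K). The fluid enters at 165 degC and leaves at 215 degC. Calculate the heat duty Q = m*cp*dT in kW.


Q = m_dot * cp * delta_T
delta_T = 215 - 165 = 50 K
Q = 55 * 2.2 * 50
= 121 * 50
= 6050 kW

6050 kW


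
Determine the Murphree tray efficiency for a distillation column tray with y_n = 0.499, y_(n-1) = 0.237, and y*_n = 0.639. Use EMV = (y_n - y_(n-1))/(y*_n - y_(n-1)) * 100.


Murphree vapor efficiency: EMV = (y_n - y_(n-1)) / (y*_n - y_(n-1)) * 100
EMV = (0.499 - 0.237) / (0.639 - 0.237) * 100 = 0.262 / 0.402 * 100 = 65.17

65.17 %


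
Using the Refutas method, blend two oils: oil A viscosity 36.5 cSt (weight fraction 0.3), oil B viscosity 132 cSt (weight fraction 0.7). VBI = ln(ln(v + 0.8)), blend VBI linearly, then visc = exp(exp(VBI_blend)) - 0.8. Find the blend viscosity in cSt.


Refutas method: VBN_i = 14.534*ln(ln(visc_i + 0.8)) + 10.975, blended linearly by mass fraction; since VBN is linear in VBI_i = ln(ln(visc_i + 0.8)) and the fractions sum to 1, blend VBI directly: visc = exp(exp(VBI_blend)) - 0.8
VBI_1 = ln(ln(36.5 + 0.8)) = 1.2862
VBI_2 = ln(ln(132 + 0.8)) = 1.58696
VBI_blend = 0.3 * 1.2862 + 0.7 * 1.58696 = 1.49673
visc_blend = exp(exp(1.49673)) - 0.8 = 86.30

86.30 cSt


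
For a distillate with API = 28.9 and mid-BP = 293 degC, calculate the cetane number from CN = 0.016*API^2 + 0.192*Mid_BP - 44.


CN = 0.016 * 28.9^2 + 0.192 * 293 - 44
CN = 13.36336 + 56.256 - 44 = 25.61936

25.61936


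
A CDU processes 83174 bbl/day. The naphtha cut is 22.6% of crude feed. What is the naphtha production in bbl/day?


Crude throughput = 83174 bbl/day
Fraction yield = 22.6%
yield = throughput * fraction / 100
yield = 83174 * 22.6 / 100 = 18797.324

18797.324 bbl/day


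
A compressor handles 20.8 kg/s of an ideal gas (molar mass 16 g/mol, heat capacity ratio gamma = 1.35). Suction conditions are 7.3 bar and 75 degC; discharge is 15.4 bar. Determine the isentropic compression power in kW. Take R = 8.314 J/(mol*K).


Isentropic work: W = m*(gamma/(gamma-1))*(R*T1/MW)*((P2/P1)^((gamma-1)/gamma) - 1)
T1 = 75 + 273.15 = 348.15 K
Pressure ratio = 15.4 / 7.3 = 2.10959
Exponent = (1.35 - 1)/1.35 = 0.259259
(P2/P1)^exp - 1 = 2.10959^0.259259 - 1 = 0.213532
W = 20.8 * 1.35 / 0.35 * 8.314 * 348.15 / 16 * 0.213532 = 3099

3099 kW


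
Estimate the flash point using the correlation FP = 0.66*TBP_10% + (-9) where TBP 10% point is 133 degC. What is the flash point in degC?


FP = 0.66 * 133 + (-9) = 78.78

78.78 degC


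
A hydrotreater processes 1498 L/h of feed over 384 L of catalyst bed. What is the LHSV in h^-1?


LHSV = volumetric feed rate / catalyst volume
= 1498 L/h / 384 L
= 3.901 h^-1

3.901 h^-1


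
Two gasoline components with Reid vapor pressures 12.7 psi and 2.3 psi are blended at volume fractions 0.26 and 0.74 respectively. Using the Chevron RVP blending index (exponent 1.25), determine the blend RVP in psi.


Chevron index: RVP_blend = (sum xi*RVPi^1.25)^(1/1.25)
RVP^1.25 terms: 0.26 * 12.7^1.25 + 0.74 * 2.3^1.25 = 8.32944
RVP_blend = 8.32944^(1/1.25) = 5.451

5.451 psi


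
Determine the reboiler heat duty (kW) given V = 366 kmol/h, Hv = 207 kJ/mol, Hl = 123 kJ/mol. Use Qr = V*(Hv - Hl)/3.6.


Qr = 366 * (207 - 123) / 3.6 = 366 * 84 / 3.6 = 8540

8540 kW


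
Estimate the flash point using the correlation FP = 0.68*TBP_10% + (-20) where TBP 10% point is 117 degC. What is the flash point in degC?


FP = 0.68 * 117 + (-20) = 59.56

59.56 degC


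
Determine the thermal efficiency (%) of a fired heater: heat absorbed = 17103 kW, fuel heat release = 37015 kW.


Furnace efficiency = Q_absorbed / Q_fuel * 100
= 17103 / 37015 * 100 = 46.21

46.21 %


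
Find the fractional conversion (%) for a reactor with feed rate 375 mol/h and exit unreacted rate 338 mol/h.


X = (F_in - F_out) / F_in * 100
Moles reacted = 375 - 338 = 37
X = 37 / 375 * 100
= 0.09867 * 100
= 9.867 %

9.867 %


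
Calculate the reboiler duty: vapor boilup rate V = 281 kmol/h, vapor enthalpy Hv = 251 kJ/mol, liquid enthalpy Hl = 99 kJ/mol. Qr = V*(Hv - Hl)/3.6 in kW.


Qr = 281 * (251 - 99) / 3.6 = 281 * 152 / 3.6 = 11860

11860 kW


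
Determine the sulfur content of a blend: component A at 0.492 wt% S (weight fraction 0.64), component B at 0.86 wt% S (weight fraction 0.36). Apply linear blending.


Linear sulfur blending: S_blend = x1*S1 + x2*S2
Contribution 1: 0.64 * 0.492 = 0.31488 wt%
Contribution 2: 0.36 * 0.86 = 0.3096 wt%
S_blend = 0.31488 + 0.3096 = 0.62448

0.62448 wt%


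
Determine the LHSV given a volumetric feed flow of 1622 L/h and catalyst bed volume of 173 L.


LHSV = volumetric feed rate / catalyst volume
= 1622 L/h / 173 L
= 9.376 h^-1

9.376 h^-1


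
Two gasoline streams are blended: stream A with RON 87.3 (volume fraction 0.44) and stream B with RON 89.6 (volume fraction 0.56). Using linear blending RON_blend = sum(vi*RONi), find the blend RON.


Linear blending: RON_blend = sum(vi * RONi)
Contribution 1: 0.44 * 87.3 = 38.412
Contribution 2: 0.56 * 89.6 = 50.176
RON_blend = 38.412 + 50.176 = 88.588

88.588


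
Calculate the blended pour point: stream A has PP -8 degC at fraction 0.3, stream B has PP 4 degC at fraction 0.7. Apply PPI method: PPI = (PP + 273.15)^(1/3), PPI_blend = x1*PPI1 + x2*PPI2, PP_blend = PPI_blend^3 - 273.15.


PPI_1 = (-8 + 273.15)^(1/3) = 6.42437
PPI_2 = (4 + 273.15)^(1/3) = 6.51986
PPI_blend = 0.3 * 6.42437 + 0.7 * 6.51986 = 6.491213
PP_blend = 6.491213^3 - 273.15 = 273.5128 - 273.15 = 0.36

0.36 degC


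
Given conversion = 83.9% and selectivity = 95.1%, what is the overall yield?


Overall yield = conversion (%) * selectivity (%) / 100
Conversion = 83.9%, Selectivity = 95.1%
Y = 83.9 * 95.1 / 100
= 79.7889 %

79.7889 %


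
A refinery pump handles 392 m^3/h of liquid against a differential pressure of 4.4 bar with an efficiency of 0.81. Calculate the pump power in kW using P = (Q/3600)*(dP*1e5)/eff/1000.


Q = 392 / 3600 = 0.108889 m^3/s
P = 0.108889 * (4.4 * 1e5) / 0.81 / 1000 = 59.15

59.15 kW


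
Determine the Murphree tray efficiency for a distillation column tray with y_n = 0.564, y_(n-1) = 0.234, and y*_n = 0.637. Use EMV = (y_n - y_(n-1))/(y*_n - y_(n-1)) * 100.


Murphree vapor efficiency: EMV = (y_n - y_(n-1)) / (y*_n - y_(n-1)) * 100
EMV = (0.564 - 0.234) / (0.637 - 0.234) * 100 = 0.33 / 0.403 * 100 = 81.89

81.89 %


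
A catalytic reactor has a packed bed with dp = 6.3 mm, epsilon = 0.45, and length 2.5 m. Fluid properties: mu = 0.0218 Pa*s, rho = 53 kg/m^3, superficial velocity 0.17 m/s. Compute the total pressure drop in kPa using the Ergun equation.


dp = 6.3 mm = 0.0063 m
Viscous term = 150*0.0218*0.17*(1-0.45)^2 / (0.0063^2*0.45^3) = 46494.7
Inertial term = 1.75*53*0.17^2*(1-0.45) / (0.0063*0.45^3) = 2568.01
dP/L = 46494.7 + 2568.01 = 49062.7 Pa/m
dP = 49062.7 * 2.5 / 1000 = 122.7 kPa

122.7 kPa


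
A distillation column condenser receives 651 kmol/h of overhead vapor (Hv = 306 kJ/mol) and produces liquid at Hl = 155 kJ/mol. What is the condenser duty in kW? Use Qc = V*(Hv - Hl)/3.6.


Qc = 651 * (306 - 155) / 3.6 = 651 * 151 / 3.6 = 27310

27310 kW


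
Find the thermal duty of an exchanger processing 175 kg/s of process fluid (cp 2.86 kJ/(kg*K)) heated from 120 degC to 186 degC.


Q = m_dot * cp * delta_T
delta_T = 186 - 120 = 66 K
Q = 175 * 2.86 * 66
= 500.5 * 66
= 33033 kW

33033 kW


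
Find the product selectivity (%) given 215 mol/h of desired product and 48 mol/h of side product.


Selectivity = desired / (desired + undesired) * 100
Total products = 215 + 48 = 263 mol/h
S = 215 / 263 * 100
= 0.8175 * 100
= 81.75 %

81.75 %


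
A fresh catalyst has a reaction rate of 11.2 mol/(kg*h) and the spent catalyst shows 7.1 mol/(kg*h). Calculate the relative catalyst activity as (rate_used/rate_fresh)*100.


Activity (%) = (rate_used / rate_fresh) * 100
rate_used = 7.1, rate_fresh = 11.2
= (7.1 / 11.2) * 100
= 0.6339 * 100 = 63.39

63.39 %


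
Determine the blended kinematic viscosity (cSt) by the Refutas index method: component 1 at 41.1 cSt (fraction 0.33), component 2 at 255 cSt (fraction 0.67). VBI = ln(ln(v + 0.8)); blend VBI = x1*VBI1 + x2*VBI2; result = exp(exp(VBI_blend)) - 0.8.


Refutas method: VBN_i = 14.534*ln(ln(visc_i + 0.8)) + 10.975, blended linearly by mass fraction; since VBN is linear in VBI_i = ln(ln(visc_i + 0.8)) and the fractions sum to 1, blend VBI directly: visc = exp(exp(VBI_blend)) - 0.8
VBI_1 = ln(ln(41.1 + 0.8)) = 1.31782
VBI_2 = ln(ln(255 + 0.8)) = 1.71279
VBI_blend = 0.33 * 1.31782 + 0.67 * 1.71279 = 1.58245
visc_blend = exp(exp(1.58245)) - 0.8 = 129.1

129.1 cSt


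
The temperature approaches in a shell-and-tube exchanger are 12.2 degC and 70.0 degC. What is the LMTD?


LMTD = (dT1 - dT2) / ln(dT1/dT2)
= (12.2 - 70.0) / ln(12.2 / 70.0) = -57.8 / -1.74706 = 33.08

33.08 degC


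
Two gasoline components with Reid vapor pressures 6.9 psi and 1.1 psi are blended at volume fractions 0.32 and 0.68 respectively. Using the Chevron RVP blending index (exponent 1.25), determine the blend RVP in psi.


Chevron index: RVP_blend = (sum xi*RVPi^1.25)^(1/1.25)
RVP^1.25 terms: 0.32 * 6.9^1.25 + 0.68 * 1.1^1.25 = 4.34462
RVP_blend = 4.34462^(1/1.25) = 3.239

3.239 psi


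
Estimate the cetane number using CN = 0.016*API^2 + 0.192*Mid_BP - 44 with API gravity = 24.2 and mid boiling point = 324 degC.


CN = 0.016 * 24.2^2 + 0.192 * 324 - 44
CN = 9.37024 + 62.208 - 44 = 27.57824

27.57824


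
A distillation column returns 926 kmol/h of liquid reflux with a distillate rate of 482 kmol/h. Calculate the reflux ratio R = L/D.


Reflux ratio definition: R = L / D (liquid returned / distillate withdrawn)
L = 926 kmol/h, D = 482 kmol/h
R = 926 / 482 = 1.921

1.921


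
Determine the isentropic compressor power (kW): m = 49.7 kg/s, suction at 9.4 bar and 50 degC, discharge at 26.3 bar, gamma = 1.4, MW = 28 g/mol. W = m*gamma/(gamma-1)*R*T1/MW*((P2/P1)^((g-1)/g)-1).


Isentropic work: W = m*(gamma/(gamma-1))*(R*T1/MW)*((P2/P1)^((gamma-1)/gamma) - 1)
T1 = 50 + 273.15 = 323.15 K
Pressure ratio = 26.3 / 9.4 = 2.79787
Exponent = (1.4 - 1)/1.4 = 0.285714
(P2/P1)^exp - 1 = 2.79787^0.285714 - 1 = 0.341729
W = 49.7 * 1.4 / 0.4 * 8.314 * 323.15 / 28 * 0.341729 = 5704

5704 kW


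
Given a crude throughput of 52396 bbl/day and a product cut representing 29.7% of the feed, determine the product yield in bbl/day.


Crude throughput = 52396 bbl/day
Fraction yield = 29.7%
yield = throughput * fraction / 100
yield = 52396 * 29.7 / 100 = 15561.612

15561.612 bbl/day


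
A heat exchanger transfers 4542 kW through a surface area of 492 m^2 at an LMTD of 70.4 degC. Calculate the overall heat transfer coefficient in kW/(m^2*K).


From Q = U*A*LMTD, U = Q / (A * LMTD)
U = 4542 / (492 * 70.4) = 4542 / 34636.8 = 0.1311

0.1311 kW/(m^2*K)


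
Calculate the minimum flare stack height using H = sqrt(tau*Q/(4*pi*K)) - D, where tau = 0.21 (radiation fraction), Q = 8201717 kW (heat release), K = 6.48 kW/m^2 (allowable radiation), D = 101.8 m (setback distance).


tau*Q/(4*pi*K) = 0.21 * 8201717 / (4 * pi * 6.48) = 21151.4
sqrt(21151.4) = 145.435
H = 145.435 - 101.8 = 43.64

43.64 m


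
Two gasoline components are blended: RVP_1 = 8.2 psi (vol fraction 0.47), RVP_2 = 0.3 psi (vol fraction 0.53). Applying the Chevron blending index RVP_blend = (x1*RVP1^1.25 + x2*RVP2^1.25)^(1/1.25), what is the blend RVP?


Chevron index: RVP_blend = (sum xi*RVPi^1.25)^(1/1.25)
RVP^1.25 terms: 0.47 * 8.2^1.25 + 0.53 * 0.3^1.25 = 6.63944
RVP_blend = 6.63944^(1/1.25) = 4.547

4.547 psi


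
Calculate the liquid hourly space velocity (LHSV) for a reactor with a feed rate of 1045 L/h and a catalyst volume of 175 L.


LHSV = volumetric feed rate / catalyst volume
= 1045 L/h / 175 L
= 5.971 h^-1

5.971 h^-1


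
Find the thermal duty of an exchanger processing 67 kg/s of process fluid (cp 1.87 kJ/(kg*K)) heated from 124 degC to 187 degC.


Q = m_dot * cp * delta_T
delta_T = 187 - 124 = 63 K
Q = 67 * 1.87 * 63
= 125.29 * 63
= 7893.27 kW

7893.27 kW


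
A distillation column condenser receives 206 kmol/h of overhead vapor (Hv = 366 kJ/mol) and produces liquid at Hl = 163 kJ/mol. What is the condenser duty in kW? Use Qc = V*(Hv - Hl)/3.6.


Qc = 206 * (366 - 163) / 3.6 = 206 * 203 / 3.6 = 11620

11620 kW


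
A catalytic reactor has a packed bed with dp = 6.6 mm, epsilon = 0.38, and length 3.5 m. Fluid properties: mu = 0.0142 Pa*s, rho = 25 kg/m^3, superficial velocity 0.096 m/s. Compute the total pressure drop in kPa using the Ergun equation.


dp = 6.6 mm = 0.0066 m
Viscous term = 150*0.0142*0.096*(1-0.38)^2 / (0.0066^2*0.38^3) = 32884.8
Inertial term = 1.75*25*0.096^2*(1-0.38) / (0.0066*0.38^3) = 690.268
dP/L = 32884.8 + 690.268 = 33575.1 Pa/m
dP = 33575.1 * 3.5 / 1000 = 117.5 kPa

117.5 kPa


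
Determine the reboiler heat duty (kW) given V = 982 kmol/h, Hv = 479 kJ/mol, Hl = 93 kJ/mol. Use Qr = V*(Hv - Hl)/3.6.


Qr = 982 * (479 - 93) / 3.6 = 982 * 386 / 3.6 = 105300

105300 kW


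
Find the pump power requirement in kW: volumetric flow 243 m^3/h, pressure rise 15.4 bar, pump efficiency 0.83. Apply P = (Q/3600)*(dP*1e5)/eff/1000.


Q = 243 / 3600 = 0.0675 m^3/s
P = 0.0675 * (15.4 * 1e5) / 0.83 / 1000 = 125.2

125.2 kW


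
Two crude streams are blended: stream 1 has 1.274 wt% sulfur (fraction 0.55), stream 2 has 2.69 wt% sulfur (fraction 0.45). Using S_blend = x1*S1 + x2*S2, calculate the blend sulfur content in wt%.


Linear sulfur blending: S_blend = x1*S1 + x2*S2
Contribution 1: 0.55 * 1.274 = 0.7007 wt%
Contribution 2: 0.45 * 2.69 = 1.2105 wt%
S_blend = 0.7007 + 1.2105 = 1.9112

1.9112 wt%


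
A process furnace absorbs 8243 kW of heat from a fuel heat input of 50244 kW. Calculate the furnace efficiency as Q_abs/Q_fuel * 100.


Furnace efficiency = Q_absorbed / Q_fuel * 100
= 8243 / 50244 * 100 = 16.41

16.41 %


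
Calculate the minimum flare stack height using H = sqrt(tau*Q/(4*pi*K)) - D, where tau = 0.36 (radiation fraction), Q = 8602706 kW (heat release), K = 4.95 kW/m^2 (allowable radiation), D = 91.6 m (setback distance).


tau*Q/(4*pi*K) = 0.36 * 8602706 / (4 * pi * 4.95) = 49787.8
sqrt(49787.8) = 223.132
H = 223.132 - 91.6 = 131.5

131.5 m


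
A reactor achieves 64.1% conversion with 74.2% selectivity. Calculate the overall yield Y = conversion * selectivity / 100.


Overall yield = conversion (%) * selectivity (%) / 100
Conversion = 64.1%, Selectivity = 74.2%
Y = 64.1 * 74.2 / 100
= 47.5622 %

47.5622 %


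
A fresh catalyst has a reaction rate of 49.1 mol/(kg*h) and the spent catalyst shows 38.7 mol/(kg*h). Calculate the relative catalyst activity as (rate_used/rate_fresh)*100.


Activity (%) = (rate_used / rate_fresh) * 100
rate_used = 38.7, rate_fresh = 49.1
= (38.7 / 49.1) * 100
= 0.7882 * 100 = 78.82

78.82 %


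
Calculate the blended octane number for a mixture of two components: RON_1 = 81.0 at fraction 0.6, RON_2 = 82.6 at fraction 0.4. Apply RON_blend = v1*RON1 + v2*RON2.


Linear blending: RON_blend = sum(vi * RONi)
Contribution 1: 0.6 * 81.0 = 48.6
Contribution 2: 0.4 * 82.6 = 33.04
RON_blend = 48.6 + 33.04 = 81.64

81.64


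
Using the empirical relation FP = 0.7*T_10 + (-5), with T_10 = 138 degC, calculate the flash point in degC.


FP = 0.7 * 138 + (-5) = 91.6

91.6 degC


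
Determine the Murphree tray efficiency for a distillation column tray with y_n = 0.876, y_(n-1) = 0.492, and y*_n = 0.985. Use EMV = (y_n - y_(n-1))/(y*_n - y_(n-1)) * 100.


Murphree vapor efficiency: EMV = (y_n - y_(n-1)) / (y*_n - y_(n-1)) * 100
EMV = (0.876 - 0.492) / (0.985 - 0.492) * 100 = 0.384 / 0.493 * 100 = 77.89

77.89 %


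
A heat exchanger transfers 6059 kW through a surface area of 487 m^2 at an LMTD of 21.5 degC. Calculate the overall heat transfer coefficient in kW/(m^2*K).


From Q = U*A*LMTD, U = Q / (A * LMTD)
U = 6059 / (487 * 21.5) = 6059 / 10470.5 = 0.5787

0.5787 kW/(m^2*K)


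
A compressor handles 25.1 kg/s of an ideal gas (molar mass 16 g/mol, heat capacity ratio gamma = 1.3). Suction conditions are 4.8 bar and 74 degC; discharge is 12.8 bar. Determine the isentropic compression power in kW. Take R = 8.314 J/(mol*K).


Isentropic work: W = m*(gamma/(gamma-1))*(R*T1/MW)*((P2/P1)^((gamma-1)/gamma) - 1)
T1 = 74 + 273.15 = 347.15 K
Pressure ratio = 12.8 / 4.8 = 2.66667
Exponent = (1.3 - 1)/1.3 = 0.230769
(P2/P1)^exp - 1 = 2.66667^0.230769 - 1 = 0.254009
W = 25.1 * 1.3 / 0.3 * 8.314 * 347.15 / 16 * 0.254009 = 4984

4984 kW


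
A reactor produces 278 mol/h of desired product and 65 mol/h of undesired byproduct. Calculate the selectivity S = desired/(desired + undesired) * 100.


Selectivity = desired / (desired + undesired) * 100
Total products = 278 + 65 = 343 mol/h
S = 278 / 343 * 100
= 0.8105 * 100
= 81.05 %

81.05 %


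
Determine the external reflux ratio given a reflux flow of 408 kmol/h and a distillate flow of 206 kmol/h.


Reflux ratio definition: R = L / D (liquid returned / distillate withdrawn)
L = 408 kmol/h, D = 206 kmol/h
R = 408 / 206 = 1.981

1.981


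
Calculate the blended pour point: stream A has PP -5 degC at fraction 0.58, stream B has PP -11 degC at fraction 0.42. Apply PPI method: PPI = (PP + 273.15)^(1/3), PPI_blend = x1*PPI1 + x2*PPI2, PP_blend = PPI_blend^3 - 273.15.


PPI_1 = (-5 + 273.15)^(1/3) = 6.448508
PPI_2 = (-11 + 273.15)^(1/3) = 6.400049
PPI_blend = 0.58 * 6.448508 + 0.42 * 6.400049 = 6.428155
PP_blend = 6.428155^3 - 273.15 = 265.6189 - 273.15 = -7.53

-7.53 degC


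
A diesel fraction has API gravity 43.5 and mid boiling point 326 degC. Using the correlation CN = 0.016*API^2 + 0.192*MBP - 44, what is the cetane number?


CN = 0.016 * 43.5^2 + 0.192 * 326 - 44
CN = 30.276 + 62.592 - 44 = 48.868

48.868


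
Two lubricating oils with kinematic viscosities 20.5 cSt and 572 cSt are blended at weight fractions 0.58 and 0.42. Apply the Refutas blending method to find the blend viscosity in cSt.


Refutas method: VBN_i = 14.534*ln(ln(visc_i + 0.8)) + 10.975, blended linearly by mass fraction; since VBN is linear in VBI_i = ln(ln(visc_i + 0.8)) and the fractions sum to 1, blend VBI directly: visc = exp(exp(VBI_blend)) - 0.8
VBI_1 = ln(ln(20.5 + 0.8)) = 1.11799
VBI_2 = ln(ln(572 + 0.8)) = 1.84854
VBI_blend = 0.58 * 1.11799 + 0.42 * 1.84854 = 1.42482
visc_blend = exp(exp(1.42482)) - 0.8 = 63.09

63.09 cSt


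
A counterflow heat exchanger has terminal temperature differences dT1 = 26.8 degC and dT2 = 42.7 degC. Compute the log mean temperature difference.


LMTD = (dT1 - dT2) / ln(dT1/dT2)
= (26.8 - 42.7) / ln(26.8 / 42.7) = -15.9 / -0.465797 = 34.14

34.14 degC


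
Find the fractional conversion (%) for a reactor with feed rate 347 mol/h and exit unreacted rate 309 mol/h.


X = (F_in - F_out) / F_in * 100
Moles reacted = 347 - 309 = 38
X = 38 / 347 * 100
= 0.1095 * 100
= 10.95 %

10.95 %


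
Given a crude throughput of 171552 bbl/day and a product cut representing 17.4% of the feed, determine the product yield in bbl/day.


Crude throughput = 171552 bbl/day
Fraction yield = 17.4%
yield = throughput * fraction / 100
yield = 171552 * 17.4 / 100 = 29850.048

29850.048 bbl/day


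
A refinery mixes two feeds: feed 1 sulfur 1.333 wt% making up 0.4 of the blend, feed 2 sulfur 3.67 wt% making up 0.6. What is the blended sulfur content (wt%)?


Linear sulfur blending: S_blend = x1*S1 + x2*S2
Contribution 1: 0.4 * 1.333 = 0.5332 wt%
Contribution 2: 0.6 * 3.67 = 2.202 wt%
S_blend = 0.5332 + 2.202 = 2.7352

2.7352 wt%


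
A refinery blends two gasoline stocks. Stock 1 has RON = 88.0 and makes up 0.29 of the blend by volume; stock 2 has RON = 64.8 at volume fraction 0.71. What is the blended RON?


Linear blending: RON_blend = sum(vi * RONi)
Contribution 1: 0.29 * 88.0 = 25.52
Contribution 2: 0.71 * 64.8 = 46.008
RON_blend = 25.52 + 46.008 = 71.528

71.528


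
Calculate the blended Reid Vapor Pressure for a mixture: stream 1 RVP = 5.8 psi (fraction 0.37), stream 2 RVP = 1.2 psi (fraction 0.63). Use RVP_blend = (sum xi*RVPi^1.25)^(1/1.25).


Chevron index: RVP_blend = (sum xi*RVPi^1.25)^(1/1.25)
RVP^1.25 terms: 0.37 * 5.8^1.25 + 0.63 * 1.2^1.25 = 4.12158
RVP_blend = 4.12158^(1/1.25) = 3.105

3.105 psi


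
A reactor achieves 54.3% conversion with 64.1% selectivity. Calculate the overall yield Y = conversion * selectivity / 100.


Overall yield = conversion (%) * selectivity (%) / 100
Conversion = 54.3%, Selectivity = 64.1%
Y = 54.3 * 64.1 / 100
= 34.8063 %

34.8063 %


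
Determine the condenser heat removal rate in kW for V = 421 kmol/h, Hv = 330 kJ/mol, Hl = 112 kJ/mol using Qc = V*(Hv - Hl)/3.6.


Qc = 421 * (330 - 112) / 3.6 = 421 * 218 / 3.6 = 25490

25490 kW


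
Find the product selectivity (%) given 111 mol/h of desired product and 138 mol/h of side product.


Selectivity = desired / (desired + undesired) * 100
Total products = 111 + 138 = 249 mol/h
S = 111 / 249 * 100
= 0.4458 * 100
= 44.58 %

44.58 %


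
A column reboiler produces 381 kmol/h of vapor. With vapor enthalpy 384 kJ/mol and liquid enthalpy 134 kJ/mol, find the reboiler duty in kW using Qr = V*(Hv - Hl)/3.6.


Qr = 381 * (384 - 134) / 3.6 = 381 * 250 / 3.6 = 26460

26460 kW


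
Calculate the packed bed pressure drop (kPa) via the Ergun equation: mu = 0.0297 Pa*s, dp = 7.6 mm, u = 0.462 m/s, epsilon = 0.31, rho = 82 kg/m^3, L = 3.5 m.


dp = 7.6 mm = 0.0076 m
Viscous term = 150*0.0297*0.462*(1-0.31)^2 / (0.0076^2*0.31^3) = 569476
Inertial term = 1.75*82*0.462^2*(1-0.31) / (0.0076*0.31^3) = 93344
dP/L = 569476 + 93344 = 662820 Pa/m
dP = 662820 * 3.5 / 1000 = 2320 kPa

2320 kPa


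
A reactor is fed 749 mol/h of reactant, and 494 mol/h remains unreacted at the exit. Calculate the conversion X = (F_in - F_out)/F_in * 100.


X = (F_in - F_out) / F_in * 100
Moles reacted = 749 - 494 = 255
X = 255 / 749 * 100
= 0.3405 * 100
= 34.05 %

34.05 %


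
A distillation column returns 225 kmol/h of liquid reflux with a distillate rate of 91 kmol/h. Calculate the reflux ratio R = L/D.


Reflux ratio definition: R = L / D (liquid returned / distillate withdrawn)
L = 225 kmol/h, D = 91 kmol/h
R = 225 / 91 = 2.473

2.473


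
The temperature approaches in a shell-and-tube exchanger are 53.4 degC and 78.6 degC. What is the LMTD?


LMTD = (dT1 - dT2) / ln(dT1/dT2)
= (53.4 - 78.6) / ln(53.4 / 78.6) = -25.2 / -0.386561 = 65.19

65.19 degC


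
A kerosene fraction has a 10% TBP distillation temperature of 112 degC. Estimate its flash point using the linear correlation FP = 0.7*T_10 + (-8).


FP = 0.7 * 112 + (-8) = 70.4

70.4 degC


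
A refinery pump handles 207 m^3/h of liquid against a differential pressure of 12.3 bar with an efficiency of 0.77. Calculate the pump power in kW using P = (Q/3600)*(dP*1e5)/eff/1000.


Q = 207 / 3600 = 0.0575 m^3/s
P = 0.0575 * (12.3 * 1e5) / 0.77 / 1000 = 91.85

91.85 kW


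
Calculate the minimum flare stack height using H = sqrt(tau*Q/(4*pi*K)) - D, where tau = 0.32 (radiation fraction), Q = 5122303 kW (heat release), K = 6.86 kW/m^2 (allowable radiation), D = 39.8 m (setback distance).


tau*Q/(4*pi*K) = 0.32 * 5122303 / (4 * pi * 6.86) = 19014.3
sqrt(19014.3) = 137.892
H = 137.892 - 39.8 = 98.09

98.09 m


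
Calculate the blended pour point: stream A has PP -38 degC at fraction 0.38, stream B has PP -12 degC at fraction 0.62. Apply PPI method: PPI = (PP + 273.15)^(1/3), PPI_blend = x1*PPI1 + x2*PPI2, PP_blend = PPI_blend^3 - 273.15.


PPI_1 = (-38 + 273.15)^(1/3) = 6.172318
PPI_2 = (-12 + 273.15)^(1/3) = 6.391901
PPI_blend = 0.38 * 6.172318 + 0.62 * 6.391901 = 6.308459
PP_blend = 6.308459^3 - 273.15 = 251.0556 - 273.15 = -22.09

-22.09 degC


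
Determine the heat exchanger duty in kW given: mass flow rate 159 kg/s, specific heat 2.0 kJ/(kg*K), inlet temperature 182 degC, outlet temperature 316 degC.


Q = m_dot * cp * delta_T
delta_T = 316 - 182 = 134 K
Q = 159 * 2.0 * 134
= 318 * 134
= 42612 kW

42612 kW


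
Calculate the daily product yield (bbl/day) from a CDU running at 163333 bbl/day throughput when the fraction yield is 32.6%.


Crude throughput = 163333 bbl/day
Fraction yield = 32.6%
yield = throughput * fraction / 100
yield = 163333 * 32.6 / 100 = 53246.558

53246.558 bbl/day


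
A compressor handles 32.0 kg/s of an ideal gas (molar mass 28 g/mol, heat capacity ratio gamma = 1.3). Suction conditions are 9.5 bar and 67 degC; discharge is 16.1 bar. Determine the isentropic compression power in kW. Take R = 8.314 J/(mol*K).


Isentropic work: W = m*(gamma/(gamma-1))*(R*T1/MW)*((P2/P1)^((gamma-1)/gamma) - 1)
T1 = 67 + 273.15 = 340.15 K
Pressure ratio = 16.1 / 9.5 = 1.69474
Exponent = (1.3 - 1)/1.3 = 0.230769
(P2/P1)^exp - 1 = 1.69474^0.230769 - 1 = 0.129457
W = 32.0 * 1.3 / 0.3 * 8.314 * 340.15 / 28 * 0.129457 = 1813

1813 kW


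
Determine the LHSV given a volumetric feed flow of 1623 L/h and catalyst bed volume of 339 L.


LHSV = volumetric feed rate / catalyst volume
= 1623 L/h / 339 L
= 4.788 h^-1

4.788 h^-1


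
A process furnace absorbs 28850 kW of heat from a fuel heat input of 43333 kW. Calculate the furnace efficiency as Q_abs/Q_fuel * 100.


Furnace efficiency = Q_absorbed / Q_fuel * 100
= 28850 / 43333 * 100 = 66.58

66.58 %


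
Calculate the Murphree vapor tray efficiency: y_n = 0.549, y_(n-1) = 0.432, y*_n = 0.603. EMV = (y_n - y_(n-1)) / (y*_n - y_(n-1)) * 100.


Murphree vapor efficiency: EMV = (y_n - y_(n-1)) / (y*_n - y_(n-1)) * 100
EMV = (0.549 - 0.432) / (0.603 - 0.432) * 100 = 0.117 / 0.171 * 100 = 68.42

68.42 %


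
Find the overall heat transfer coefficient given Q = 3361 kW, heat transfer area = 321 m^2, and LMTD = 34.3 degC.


From Q = U*A*LMTD, U = Q / (A * LMTD)
U = 3361 / (321 * 34.3) = 3361 / 11010.3 = 0.3053

0.3053 kW/(m^2*K)


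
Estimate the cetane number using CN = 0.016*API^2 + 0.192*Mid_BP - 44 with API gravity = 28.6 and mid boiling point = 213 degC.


CN = 0.016 * 28.6^2 + 0.192 * 213 - 44
CN = 13.08736 + 40.896 - 44 = 9.98336

9.98336


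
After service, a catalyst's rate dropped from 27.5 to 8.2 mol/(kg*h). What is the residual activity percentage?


Activity (%) = (rate_used / rate_fresh) * 100
rate_used = 8.2, rate_fresh = 27.5
= (8.2 / 27.5) * 100
= 0.2982 * 100 = 29.82

29.82 %


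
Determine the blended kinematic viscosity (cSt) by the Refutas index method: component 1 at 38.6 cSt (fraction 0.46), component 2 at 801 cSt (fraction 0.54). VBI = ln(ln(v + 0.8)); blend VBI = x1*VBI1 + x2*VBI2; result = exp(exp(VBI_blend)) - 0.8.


Refutas method: VBN_i = 14.534*ln(ln(visc_i + 0.8)) + 10.975, blended linearly by mass fraction; since VBN is linear in VBI_i = ln(ln(visc_i + 0.8)) and the fractions sum to 1, blend VBI directly: visc = exp(exp(VBI_blend)) - 0.8
VBI_1 = ln(ln(38.6 + 0.8)) = 1.30122
VBI_2 = ln(ln(801 + 0.8)) = 1.90014
VBI_blend = 0.46 * 1.30122 + 0.54 * 1.90014 = 1.62464
visc_blend = exp(exp(1.62464)) - 0.8 = 159.4

159.4 cSt


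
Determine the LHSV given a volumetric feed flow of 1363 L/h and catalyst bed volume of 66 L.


LHSV = volumetric feed rate / catalyst volume
= 1363 L/h / 66 L
= 20.65 h^-1

20.65 h^-1


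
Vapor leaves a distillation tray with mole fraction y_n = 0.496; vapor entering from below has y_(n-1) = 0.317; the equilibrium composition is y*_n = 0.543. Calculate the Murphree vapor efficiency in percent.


Murphree vapor efficiency: EMV = (y_n - y_(n-1)) / (y*_n - y_(n-1)) * 100
EMV = (0.496 - 0.317) / (0.543 - 0.317) * 100 = 0.179 / 0.226 * 100 = 79.20

79.20 %


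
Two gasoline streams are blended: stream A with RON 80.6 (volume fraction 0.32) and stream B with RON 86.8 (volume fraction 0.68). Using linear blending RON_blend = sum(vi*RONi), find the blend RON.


Linear blending: RON_blend = sum(vi * RONi)
Contribution 1: 0.32 * 80.6 = 25.792
Contribution 2: 0.68 * 86.8 = 59.024
RON_blend = 25.792 + 59.024 = 84.816

84.816


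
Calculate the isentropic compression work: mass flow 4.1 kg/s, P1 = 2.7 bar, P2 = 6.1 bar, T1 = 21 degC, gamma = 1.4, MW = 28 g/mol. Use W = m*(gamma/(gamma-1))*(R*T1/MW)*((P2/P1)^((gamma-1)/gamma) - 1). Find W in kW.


Isentropic work: W = m*(gamma/(gamma-1))*(R*T1/MW)*((P2/P1)^((gamma-1)/gamma) - 1)
T1 = 21 + 273.15 = 294.15 K
Pressure ratio = 6.1 / 2.7 = 2.25926
Exponent = (1.4 - 1)/1.4 = 0.285714
(P2/P1)^exp - 1 = 2.25926^0.285714 - 1 = 0.262214
W = 4.1 * 1.4 / 0.4 * 8.314 * 294.15 / 28 * 0.262214 = 328.6

328.6 kW


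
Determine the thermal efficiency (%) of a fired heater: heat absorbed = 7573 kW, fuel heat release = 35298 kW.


Furnace efficiency = Q_absorbed / Q_fuel * 100
= 7573 / 35298 * 100 = 21.45

21.45 %


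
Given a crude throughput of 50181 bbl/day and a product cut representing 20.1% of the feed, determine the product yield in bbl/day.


Crude throughput = 50181 bbl/day
Fraction yield = 20.1%
yield = throughput * fraction / 100
yield = 50181 * 20.1 / 100 = 10086.381

10086.381 bbl/day


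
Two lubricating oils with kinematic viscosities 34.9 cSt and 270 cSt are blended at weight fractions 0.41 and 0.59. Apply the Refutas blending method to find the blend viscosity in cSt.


Refutas method: VBN_i = 14.534*ln(ln(visc_i + 0.8)) + 10.975, blended linearly by mass fraction; since VBN is linear in VBI_i = ln(ln(visc_i + 0.8)) and the fractions sum to 1, blend VBI directly: visc = exp(exp(VBI_blend)) - 0.8
VBI_1 = ln(ln(34.9 + 0.8)) = 1.27401
VBI_2 = ln(ln(270 + 0.8)) = 1.72301
VBI_blend = 0.41 * 1.27401 + 0.59 * 1.72301 = 1.53892
visc_blend = exp(exp(1.53892)) - 0.8 = 104.8

104.8 cSt


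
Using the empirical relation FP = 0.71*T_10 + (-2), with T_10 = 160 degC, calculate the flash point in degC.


FP = 0.71 * 160 + (-2) = 111.6

111.6 degC


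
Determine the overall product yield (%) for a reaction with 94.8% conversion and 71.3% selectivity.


Overall yield = conversion (%) * selectivity (%) / 100
Conversion = 94.8%, Selectivity = 71.3%
Y = 94.8 * 71.3 / 100
= 67.5924 %

67.5924 %


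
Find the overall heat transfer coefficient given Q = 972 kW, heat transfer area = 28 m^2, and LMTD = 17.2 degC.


From Q = U*A*LMTD, U = Q / (A * LMTD)
U = 972 / (28 * 17.2) = 972 / 481.6 = 2.018

2.018 kW/(m^2*K)


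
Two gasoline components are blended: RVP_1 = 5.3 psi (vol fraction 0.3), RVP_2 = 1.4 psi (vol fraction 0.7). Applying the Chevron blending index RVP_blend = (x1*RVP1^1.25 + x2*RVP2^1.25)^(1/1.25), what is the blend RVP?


Chevron index: RVP_blend = (sum xi*RVPi^1.25)^(1/1.25)
RVP^1.25 terms: 0.3 * 5.3^1.25 + 0.7 * 1.4^1.25 = 3.4785
RVP_blend = 3.4785^(1/1.25) = 2.711

2.711 psi


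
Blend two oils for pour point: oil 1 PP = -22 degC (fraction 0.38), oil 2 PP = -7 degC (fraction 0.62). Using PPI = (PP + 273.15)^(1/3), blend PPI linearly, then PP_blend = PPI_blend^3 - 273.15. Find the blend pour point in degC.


PPI_1 = (-22 + 273.15)^(1/3) = 6.30925
PPI_2 = (-7 + 273.15)^(1/3) = 6.432436
PPI_blend = 0.38 * 6.30925 + 0.62 * 6.432436 = 6.385625
PP_blend = 6.385625^3 - 273.15 = 260.3816 - 273.15 = -12.77

-12.77 degC


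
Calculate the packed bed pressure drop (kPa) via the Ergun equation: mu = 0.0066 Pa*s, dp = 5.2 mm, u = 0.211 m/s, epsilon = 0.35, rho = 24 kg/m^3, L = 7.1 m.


dp = 5.2 mm = 0.0052 m
Viscous term = 150*0.0066*0.211*(1-0.35)^2 / (0.0052^2*0.35^3) = 76126.1
Inertial term = 1.75*24*0.211^2*(1-0.35) / (0.0052*0.35^3) = 5451.55
dP/L = 76126.1 + 5451.55 = 81577.7 Pa/m
dP = 81577.7 * 7.1 / 1000 = 579.2 kPa

579.2 kPa


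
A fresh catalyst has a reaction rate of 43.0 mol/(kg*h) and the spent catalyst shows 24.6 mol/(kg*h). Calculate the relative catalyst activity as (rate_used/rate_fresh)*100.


Activity (%) = (rate_used / rate_fresh) * 100
rate_used = 24.6, rate_fresh = 43.0
= (24.6 / 43.0) * 100
= 0.5721 * 100 = 57.21

57.21 %


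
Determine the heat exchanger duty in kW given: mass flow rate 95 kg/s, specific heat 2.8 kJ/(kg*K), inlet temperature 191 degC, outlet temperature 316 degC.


Q = m_dot * cp * delta_T
delta_T = 316 - 191 = 125 K
Q = 95 * 2.8 * 125
= 266 * 125
= 33250 kW

33250 kW


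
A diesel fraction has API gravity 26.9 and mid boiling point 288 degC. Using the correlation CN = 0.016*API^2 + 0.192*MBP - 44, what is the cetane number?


CN = 0.016 * 26.9^2 + 0.192 * 288 - 44
CN = 11.57776 + 55.296 - 44 = 22.87376

22.87376


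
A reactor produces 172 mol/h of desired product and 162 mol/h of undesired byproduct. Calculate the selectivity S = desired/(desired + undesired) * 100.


Selectivity = desired / (desired + undesired) * 100
Total products = 172 + 162 = 334 mol/h
S = 172 / 334 * 100
= 0.5150 * 100
= 51.50 %

51.50 %


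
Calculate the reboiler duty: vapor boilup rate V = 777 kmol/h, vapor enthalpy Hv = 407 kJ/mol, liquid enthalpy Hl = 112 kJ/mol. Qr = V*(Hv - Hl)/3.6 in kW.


Qr = 777 * (407 - 112) / 3.6 = 777 * 295 / 3.6 = 63670

63670 kW


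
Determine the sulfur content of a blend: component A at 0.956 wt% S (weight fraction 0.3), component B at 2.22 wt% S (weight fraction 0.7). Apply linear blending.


Linear sulfur blending: S_blend = x1*S1 + x2*S2
Contribution 1: 0.3 * 0.956 = 0.2868 wt%
Contribution 2: 0.7 * 2.22 = 1.554 wt%
S_blend = 0.2868 + 1.554 = 1.8408

1.8408 wt%


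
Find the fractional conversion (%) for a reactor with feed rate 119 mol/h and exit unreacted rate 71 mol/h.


X = (F_in - F_out) / F_in * 100
Moles reacted = 119 - 71 = 48
X = 48 / 119 * 100
= 0.4034 * 100
= 40.34 %

40.34 %


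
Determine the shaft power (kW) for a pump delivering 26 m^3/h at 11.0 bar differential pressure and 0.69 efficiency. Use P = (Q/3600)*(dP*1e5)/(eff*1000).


Q = 26 / 3600 = 0.00722222 m^3/s
P = 0.00722222 * (11.0 * 1e5) / 0.69 / 1000 = 11.51

11.51 kW


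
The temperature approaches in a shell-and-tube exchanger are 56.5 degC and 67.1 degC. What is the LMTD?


LMTD = (dT1 - dT2) / ln(dT1/dT2)
= (56.5 - 67.1) / ln(56.5 / 67.1) = -10.6 / -0.171943 = 61.65

61.65 degC


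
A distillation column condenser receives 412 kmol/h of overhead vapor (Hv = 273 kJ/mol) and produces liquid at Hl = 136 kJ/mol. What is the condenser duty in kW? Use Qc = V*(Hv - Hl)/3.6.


Qc = 412 * (273 - 136) / 3.6 = 412 * 137 / 3.6 = 15680

15680 kW


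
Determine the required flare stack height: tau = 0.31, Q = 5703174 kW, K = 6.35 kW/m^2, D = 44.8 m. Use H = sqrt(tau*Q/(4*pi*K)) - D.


tau*Q/(4*pi*K) = 0.31 * 5703174 / (4 * pi * 6.35) = 22156.2
sqrt(22156.2) = 148.85
H = 148.85 - 44.8 = 104.0

104.0 m


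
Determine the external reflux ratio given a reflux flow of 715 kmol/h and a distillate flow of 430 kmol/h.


Reflux ratio definition: R = L / D (liquid returned / distillate withdrawn)
L = 715 kmol/h, D = 430 kmol/h
R = 715 / 430 = 1.663

1.663


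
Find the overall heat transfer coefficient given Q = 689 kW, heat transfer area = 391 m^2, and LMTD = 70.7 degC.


From Q = U*A*LMTD, U = Q / (A * LMTD)
U = 689 / (391 * 70.7) = 689 / 27643.7 = 0.02492

0.02492 kW/(m^2*K)


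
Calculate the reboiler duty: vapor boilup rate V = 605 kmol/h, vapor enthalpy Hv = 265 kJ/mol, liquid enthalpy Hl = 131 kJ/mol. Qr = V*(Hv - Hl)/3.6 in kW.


Qr = 605 * (265 - 131) / 3.6 = 605 * 134 / 3.6 = 22520

22520 kW


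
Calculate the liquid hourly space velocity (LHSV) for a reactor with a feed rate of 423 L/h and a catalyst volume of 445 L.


LHSV = volumetric feed rate / catalyst volume
= 423 L/h / 445 L
= 0.9506 h^-1

0.9506 h^-1


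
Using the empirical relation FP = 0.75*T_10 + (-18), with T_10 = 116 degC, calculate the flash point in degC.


FP = 0.75 * 116 + (-18) = 69

69 degC


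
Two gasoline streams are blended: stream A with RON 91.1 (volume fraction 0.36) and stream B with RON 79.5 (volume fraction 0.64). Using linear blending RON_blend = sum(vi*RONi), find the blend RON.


Linear blending: RON_blend = sum(vi * RONi)
Contribution 1: 0.36 * 91.1 = 32.796
Contribution 2: 0.64 * 79.5 = 50.88
RON_blend = 32.796 + 50.88 = 83.676

83.676


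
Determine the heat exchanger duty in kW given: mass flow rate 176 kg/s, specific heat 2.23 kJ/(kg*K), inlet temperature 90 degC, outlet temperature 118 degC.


Q = m_dot * cp * delta_T
delta_T = 118 - 90 = 28 K
Q = 176 * 2.23 * 28
= 392.48 * 28
= 10989.44 kW

10989.44 kW


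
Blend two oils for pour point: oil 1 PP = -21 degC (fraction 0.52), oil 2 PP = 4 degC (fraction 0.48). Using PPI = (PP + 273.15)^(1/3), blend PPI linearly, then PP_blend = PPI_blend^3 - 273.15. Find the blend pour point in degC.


PPI_1 = (-21 + 273.15)^(1/3) = 6.317613
PPI_2 = (4 + 273.15)^(1/3) = 6.51986
PPI_blend = 0.52 * 6.317613 + 0.48 * 6.51986 = 6.414692
PP_blend = 6.414692^3 - 273.15 = 263.9535 - 273.15 = -9.2

-9.2 degC


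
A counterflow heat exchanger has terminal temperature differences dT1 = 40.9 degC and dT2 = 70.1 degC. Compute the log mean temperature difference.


LMTD = (dT1 - dT2) / ln(dT1/dT2)
= (40.9 - 70.1) / ln(40.9 / 70.1) = -29.2 / -0.538793 = 54.20

54.20 degC


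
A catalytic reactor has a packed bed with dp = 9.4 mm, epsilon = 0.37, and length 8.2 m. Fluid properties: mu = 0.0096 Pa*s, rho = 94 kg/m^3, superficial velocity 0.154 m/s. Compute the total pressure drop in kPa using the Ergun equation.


dp = 9.4 mm = 0.0094 m
Viscous term = 150*0.0096*0.154*(1-0.37)^2 / (0.0094^2*0.37^3) = 19665.4
Inertial term = 1.75*94*0.154^2*(1-0.37) / (0.0094*0.37^3) = 5161.96
dP/L = 19665.4 + 5161.96 = 24827.4 Pa/m
dP = 24827.4 * 8.2 / 1000 = 203.6 kPa

203.6 kPa


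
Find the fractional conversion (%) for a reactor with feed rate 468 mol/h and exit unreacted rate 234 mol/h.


X = (F_in - F_out) / F_in * 100
Moles reacted = 468 - 234 = 234
X = 234 / 468 * 100
= 0.5000 * 100
= 50.00 %

50.00 %


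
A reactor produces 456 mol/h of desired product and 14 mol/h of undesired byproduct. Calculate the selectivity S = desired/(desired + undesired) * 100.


Selectivity = desired / (desired + undesired) * 100
Total products = 456 + 14 = 470 mol/h
S = 456 / 470 * 100
= 0.9702 * 100
= 97.02 %

97.02 %


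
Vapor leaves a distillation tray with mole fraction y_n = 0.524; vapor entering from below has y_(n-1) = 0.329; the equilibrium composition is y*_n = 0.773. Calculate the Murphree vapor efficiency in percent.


Murphree vapor efficiency: EMV = (y_n - y_(n-1)) / (y*_n - y_(n-1)) * 100
EMV = (0.524 - 0.329) / (0.773 - 0.329) * 100 = 0.195 / 0.444 * 100 = 43.92

43.92 %


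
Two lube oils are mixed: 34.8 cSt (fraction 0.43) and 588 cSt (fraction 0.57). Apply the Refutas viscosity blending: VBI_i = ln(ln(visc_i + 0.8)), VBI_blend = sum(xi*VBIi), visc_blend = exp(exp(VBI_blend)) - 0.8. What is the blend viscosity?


Refutas method: VBN_i = 14.534*ln(ln(visc_i + 0.8)) + 10.975, blended linearly by mass fraction; since VBN is linear in VBI_i = ln(ln(visc_i + 0.8)) and the fractions sum to 1, blend VBI directly: visc = exp(exp(VBI_blend)) - 0.8
VBI_1 = ln(ln(34.8 + 0.8)) = 1.27322
VBI_2 = ln(ln(588 + 0.8)) = 1.85287
VBI_blend = 0.43 * 1.27322 + 0.57 * 1.85287 = 1.60362
visc_blend = exp(exp(1.60362)) - 0.8 = 143.4

143.4 cSt
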